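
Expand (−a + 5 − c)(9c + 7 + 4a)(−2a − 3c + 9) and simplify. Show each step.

(−a + 5 − c)(9c + 7 + 4a)(−2a − 3c + 9)
= (−9ac − 7a − 4a^2 + 45c + 35 + 20a − 9c^2 − 7c − 4ac)(−2a − 3c + 9)    [distributive law]
= (−13ac + 13a − 4a^2 + 38c + 35 − 9c^2)(−2a − 3c + 9)    [combine like terms]
= 26a^2c + 39ac^2 − 117ac − 26a^2 − 39ac + 117a + 8a^3 + 12a^2c − 36a^2 − 76ac − 114c^2 + 342c − 70a − 105c + 315 + 18ac^2 + 27c^3 − 81c^2    [distributive law]
= 38a^2c + 57ac^2 − 232ac − 62a^2 + 47a + 8a^3 − 195c^2 + 237c + 315 + 27c^3    [combine like terms]

38a^2c + 57ac^2 − 232ac − 62a^2 + 47a + 8a^3 − 195c^2 + 237c + 315 + 27c^3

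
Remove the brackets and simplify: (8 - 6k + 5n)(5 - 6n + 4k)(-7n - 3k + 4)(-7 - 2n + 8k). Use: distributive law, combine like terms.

2284n + 457n^2 - 4705kn + 2064k - 182k^2 - 1120 - 1552n^3 + 1884kn^2 + 2436k^2n - 1320k^3 + 2284kn^3 - 2416k^2n^2 - 144k^3n + 576k^4 - 420n^4

(8 - 6k + 5n)(5 - 6n + 4k)(-7n - 3k + 4)(-7 - 2n + 8k)
= (40 - 48n + 32k - 30k + 36kn - 24k^2 + 25n - 30n^2 + 20kn)(-7n - 3k + 4)(-7 - 2n + 8k)    [distributive law]
= (40 - 23n + 2k + 56kn - 24k^2 - 30n^2)(-7n - 3k + 4)(-7 - 2n + 8k)    [combine like terms]
= (-280n - 120k + 160 + 161n^2 + 69kn - 92n - 14kn - 6k^2 + 8k - 392kn^2 - 168k^2n + 224kn + 168k^2n + 72k^3 - 96k^2 + 210n^3 + 90kn^2 - 120n^2)(-7 - 2n + 8k)    [distributive law]
= (-372n - 112k + 160 + 41n^2 + 279kn - 102k^2 - 302kn^2 + 72k^3 + 210n^3)(-7 - 2n + 8k)    [combine like terms]
= 2604n + 744n^2 - 2976kn + 784k + 224kn - 896k^2 - 1120 - 320n + 1280k - 287n^2 - 82n^3 + 328kn^2 - 1953kn - 558kn^2 + 2232k^2n + 714k^2 + 204k^2n - 816k^3 + 2114kn^2 + 604kn^3 - 2416k^2n^2 - 504k^3 - 144k^3n + 576k^4 - 1470n^3 - 420n^4 + 1680kn^3    [distributive law]
= 2284n + 457n^2 - 4705kn + 2064k - 182k^2 - 1120 - 1552n^3 + 1884kn^2 + 2436k^2n - 1320k^3 + 2284kn^3 - 2416k^2n^2 - 144k^3n + 576k^4 - 420n^4    [combine like terms]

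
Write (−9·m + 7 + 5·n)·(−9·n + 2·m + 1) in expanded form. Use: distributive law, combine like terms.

91·m·n − 18·m² + 5·m − 58·n + 7 − 45·n²

(−9·m + 7 + 5·n)·(−9·n + 2·m + 1)
= 81·m·n − 18·m² − 9·m − 63·n + 14·m + 7 − 45·n² + 10·m·n + 5·n    [distributive law]
= 91·m·n − 18·m² + 5·m − 58·n + 7 − 45·n²    [combine like terms]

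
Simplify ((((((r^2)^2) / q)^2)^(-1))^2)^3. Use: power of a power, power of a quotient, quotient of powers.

q^12r^(-48)

((((((r^2)^2) / q)^2)^(-1))^2)^3
= (((((r^2)^2) / q)^2)^(-1))^6    [power of a power]
= ((((r^2)^2) / q)^2)^(-6)    [power of a power]
= (((r^2)^2) / q)^(-12)    [power of a power]
= (((r^2)^2)^(-12)) / (q^(-12))    [power of a quotient]
= ((r^2)^(-24)) / (q^(-12))    [power of a power]
= r^(-48) / (q^(-12))    [power of a power]
= q^12r^(-48)    [quotient of powers]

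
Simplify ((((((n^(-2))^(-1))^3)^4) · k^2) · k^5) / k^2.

k^5n^24

((((((n^(-2))^(-1))^3)^4) · k^2) · k^5) / k^2
= (((((n^(-2))^(-1))^12) · k^2) · k^5) / k^2    [power of a power]
= ((((n^(-2))^(-12)) · k^2) · k^5) / k^2    [power of a power]
= ((n^24 · k^2) · k^5) / k^2    [power of a power]
= k^5n^24    [quotient of powers; product of powers]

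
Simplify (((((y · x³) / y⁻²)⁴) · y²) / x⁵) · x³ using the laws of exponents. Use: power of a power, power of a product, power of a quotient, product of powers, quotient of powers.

x¹⁰y¹⁴

(((((y · x³) / y⁻²)⁴) · y²) / x⁵) · x³
= (((((y · x³)⁴) / ((y⁻²)⁴)) · y²) / x⁵) · x³    [power of a quotient]
= (((((y⁴) · ((x³)⁴)) / ((y⁻²)⁴)) · y²) / x⁵) · x³    [power of a product]
= ((((y⁴ · x¹²) / ((y⁻²)⁴)) · y²) / x⁵) · x³    [power of a power]
= ((((y⁴ · x¹²) / y⁻⁸) · y²) / x⁵) · x³    [power of a power]
= x¹⁰y¹⁴    [quotient of powers; product of powers]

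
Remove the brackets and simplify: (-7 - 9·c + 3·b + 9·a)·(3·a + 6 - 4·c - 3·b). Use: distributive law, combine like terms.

33·a - 42 - 26·c + 39·b - 63·a·c + 36·c^2 + 15·b·c - 18·a·b - 9·b^2 + 27·a^2

(-7 - 9·c + 3·b + 9·a)·(3·a + 6 - 4·c - 3·b)
= -21·a - 42 + 28·c + 21·b - 27·a·c - 54·c + 36·c^2 + 27·b·c + 9·a·b + 18·b - 12·b·c - 9·b^2 + 27·a^2 + 54·a - 36·a·c - 27·a·b    [distributive law]
= 33·a - 42 - 26·c + 39·b - 63·a·c + 36·c^2 + 15·b·c - 18·a·b - 9·b^2 + 27·a^2    [combine like terms]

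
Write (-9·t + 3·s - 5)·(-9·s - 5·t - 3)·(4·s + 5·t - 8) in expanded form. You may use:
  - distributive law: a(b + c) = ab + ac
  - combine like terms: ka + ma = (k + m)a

129·s^2·t + 510·s·t^2 - 140·s·t + 225·t^3 - 100·t^2 - 341·t - 108·s^3 + 360·s^2 - 228·s - 120

(-9·t + 3·s - 5)·(-9·s - 5·t - 3)·(4·s + 5·t - 8)
= (81·s·t + 45·t^2 + 27·t - 27·s^2 - 15·s·t - 9·s + 45·s + 25·t + 15)·(4·s + 5·t - 8)    [distributive law]
= (66·s·t + 45·t^2 + 52·t - 27·s^2 + 36·s + 15)·(4·s + 5·t - 8)    [combine like terms]
= 264·s^2·t + 330·s·t^2 - 528·s·t + 180·s·t^2 + 225·t^3 - 360·t^2 + 208·s·t + 260·t^2 - 416·t - 108·s^3 - 135·s^2·t + 216·s^2 + 144·s^2 + 180·s·t - 288·s + 60·s + 75·t - 120    [distributive law]
= 129·s^2·t + 510·s·t^2 - 140·s·t + 225·t^3 - 100·t^2 - 341·t - 108·s^3 + 360·s^2 - 228·s - 120    [combine like terms]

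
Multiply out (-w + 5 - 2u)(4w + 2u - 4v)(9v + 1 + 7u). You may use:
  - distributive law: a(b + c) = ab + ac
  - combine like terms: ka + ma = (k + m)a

-36vw^2 - 4w^2 - 28uw^2 - 62uvw + 130uw - 70u^2w + 36v^2w + 184vw + 20w - 42uv + 10u + 66u^2 - 180v^2 - 20v + 20u^2v - 28u^3 + 72uv^2

(-w + 5 - 2u)(4w + 2u - 4v)(9v + 1 + 7u)
= (-4w^2 - 2uw + 4vw + 20w + 10u - 20v - 8uw - 4u^2 + 8uv)(9v + 1 + 7u)    [distributive law]
= (-4w^2 - 10uw + 4vw + 20w + 10u - 20v - 4u^2 + 8uv)(9v + 1 + 7u)    [combine like terms]
= -36vw^2 - 4w^2 - 28uw^2 - 90uvw - 10uw - 70u^2w + 36v^2w + 4vw + 28uvw + 180vw + 20w + 140uw + 90uv + 10u + 70u^2 - 180v^2 - 20v - 140uv - 36u^2v - 4u^2 - 28u^3 + 72uv^2 + 8uv + 56u^2v    [distributive law]
= -36vw^2 - 4w^2 - 28uw^2 - 62uvw + 130uw - 70u^2w + 36v^2w + 184vw + 20w - 42uv + 10u + 66u^2 - 180v^2 - 20v + 20u^2v - 28u^3 + 72uv^2    [combine like terms]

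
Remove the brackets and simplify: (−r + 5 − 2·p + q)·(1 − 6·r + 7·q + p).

(−r + 5 − 2·p + q)·(1 − 6·r + 7·q + p)
= −r + 6·r^2 − 7·q·r − p·r + 5 − 30·r + 35·q + 5·p − 2·p + 12·p·r − 14·p·q − 2·p^2 + q − 6·q·r + 7·q^2 + p·q    [distributive law]
= −31·r + 6·r^2 − 13·q·r + 11·p·r + 5 + 36·q + 3·p − 13·p·q − 2·p^2 + 7·q^2    [combine like terms]

−31·r + 6·r^2 − 13·q·r + 11·p·r + 5 + 36·q + 3·p − 13·p·q − 2·p^2 + 7·q^2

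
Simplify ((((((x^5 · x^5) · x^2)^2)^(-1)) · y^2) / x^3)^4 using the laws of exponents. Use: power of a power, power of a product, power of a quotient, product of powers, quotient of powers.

((((((x^5 · x^5) · x^2)^2)^(-1)) · y^2) / x^3)^4
= ((((((x^5 · x^5) · x^2)^2)^(-1)) · y^2)^4) / ((x^3)^4)    [power of a quotient]
= ((((((x^5 · x^5) · x^2)^2)^(-1))^4) · ((y^2)^4)) / ((x^3)^4)    [power of a product]
= (((((x^5 · x^5) · x^2)^2)^(-4)) · ((y^2)^4)) / ((x^3)^4)    [power of a power]
= ((((x^5 · x^5) · x^2)^(-8)) · ((y^2)^4)) / ((x^3)^4)    [power of a power]
= ((((x^5 · x^5)^(-8)) · ((x^2)^(-8))) · ((y^2)^4)) / ((x^3)^4)    [power of a product]
= (((((x^5)^(-8)) · ((x^5)^(-8))) · ((x^2)^(-8))) · ((y^2)^4)) / ((x^3)^4)    [power of a product]
= (((x^(-40) · ((x^5)^(-8))) · ((x^2)^(-8))) · ((y^2)^4)) / ((x^3)^4)    [power of a power]
= (((x^(-40) · x^(-40)) · ((x^2)^(-8))) · ((y^2)^4)) / ((x^3)^4)    [power of a power]
= ((x^(-80) · ((x^2)^(-8))) · ((y^2)^4)) / ((x^3)^4)    [product of powers]
= ((x^(-80) · x^(-16)) · ((y^2)^4)) / ((x^3)^4)    [power of a power]
= (x^(-96) · ((y^2)^4)) / ((x^3)^4)    [product of powers]
= (x^(-96) · y^8) / ((x^3)^4)    [power of a power]
= (x^(-96) · y^8) / x^12    [power of a power]
= x^(-108)y^8    [quotient of powers]

x^(-108)y^8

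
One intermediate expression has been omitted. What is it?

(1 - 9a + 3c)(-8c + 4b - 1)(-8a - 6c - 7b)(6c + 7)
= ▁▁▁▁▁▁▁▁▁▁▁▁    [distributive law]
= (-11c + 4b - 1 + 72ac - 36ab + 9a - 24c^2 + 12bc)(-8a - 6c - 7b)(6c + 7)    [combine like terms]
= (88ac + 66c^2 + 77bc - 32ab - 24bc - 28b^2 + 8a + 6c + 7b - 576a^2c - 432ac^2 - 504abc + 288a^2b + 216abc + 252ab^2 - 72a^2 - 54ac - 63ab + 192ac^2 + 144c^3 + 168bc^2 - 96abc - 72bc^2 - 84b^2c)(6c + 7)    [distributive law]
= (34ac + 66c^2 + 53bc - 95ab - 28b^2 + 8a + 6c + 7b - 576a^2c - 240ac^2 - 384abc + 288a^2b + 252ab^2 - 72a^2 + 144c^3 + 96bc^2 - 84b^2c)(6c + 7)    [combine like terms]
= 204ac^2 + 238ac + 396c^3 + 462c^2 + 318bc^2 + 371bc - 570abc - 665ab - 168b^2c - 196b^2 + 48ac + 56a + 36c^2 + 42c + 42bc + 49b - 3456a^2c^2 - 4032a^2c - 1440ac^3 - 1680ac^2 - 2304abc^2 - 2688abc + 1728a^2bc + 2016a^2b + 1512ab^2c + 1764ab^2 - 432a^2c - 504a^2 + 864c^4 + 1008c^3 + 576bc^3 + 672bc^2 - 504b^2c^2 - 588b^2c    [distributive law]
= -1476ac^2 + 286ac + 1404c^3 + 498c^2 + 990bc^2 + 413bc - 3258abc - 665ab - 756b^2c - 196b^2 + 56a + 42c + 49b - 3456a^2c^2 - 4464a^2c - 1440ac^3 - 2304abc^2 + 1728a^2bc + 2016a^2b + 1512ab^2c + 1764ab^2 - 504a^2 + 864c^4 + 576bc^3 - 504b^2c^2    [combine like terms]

Applying distributive law to the line above:

(-8c + 4b - 1 + 72ac - 36ab + 9a - 24c^2 + 12bc - 3c)(-8a - 6c - 7b)(6c + 7)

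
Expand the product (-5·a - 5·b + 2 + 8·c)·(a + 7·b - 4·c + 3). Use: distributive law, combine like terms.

(-5·a - 5·b + 2 + 8·c)·(a + 7·b - 4·c + 3)
= -5·a² - 35·a·b + 20·a·c - 15·a - 5·a·b - 35·b² + 20·b·c - 15·b + 2·a + 14·b - 8·c + 6 + 8·a·c + 56·b·c - 32·c² + 24·c    [distributive law]
= -5·a² - 40·a·b + 28·a·c - 13·a - 35·b² + 76·b·c - b + 16·c + 6 - 32·c²    [combine like terms]

-5·a² - 40·a·b + 28·a·c - 13·a - 35·b² + 76·b·c - b + 16·c + 6 - 32·c²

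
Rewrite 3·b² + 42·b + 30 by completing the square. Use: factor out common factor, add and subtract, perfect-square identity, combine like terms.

3(b + 7)² − 117

3·b² + 42·b + 30
= 3(b² + 14·b) + 30    [factor out 3 from the b-terms]
= 3(b² + 14·b + 49 − 49) + 30    [add and subtract 49 inside the bracket]
= 3(b + 7)² − 147 + 30    [perfect-square identity]
= 3(b + 7)² − 117    [combine constants]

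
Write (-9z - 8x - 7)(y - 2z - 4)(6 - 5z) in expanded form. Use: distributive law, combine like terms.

-19yz + 45yz² - 142z² - 90z³ + 160z - 48xy + 40xyz - 64xz - 80xz² + 192x - 42y + 168

(-9z - 8x - 7)(y - 2z - 4)(6 - 5z)
= (-9yz + 18z² + 36z - 8xy + 16xz + 32x - 7y + 14z + 28)(6 - 5z)    [distributive law]
= (-9yz + 18z² + 50z - 8xy + 16xz + 32x - 7y + 28)(6 - 5z)    [combine like terms]
= -54yz + 45yz² + 108z² - 90z³ + 300z - 250z² - 48xy + 40xyz + 96xz - 80xz² + 192x - 160xz - 42y + 35yz + 168 - 140z    [distributive law]
= -19yz + 45yz² - 142z² - 90z³ + 160z - 48xy + 40xyz - 64xz - 80xz² + 192x - 42y + 168    [combine like terms]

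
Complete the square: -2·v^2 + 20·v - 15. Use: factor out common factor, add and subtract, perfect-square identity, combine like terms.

-2(v - 5)^2 + 35

-2·v^2 + 20·v - 15
= -2(v^2 - 10·v) - 15    [factor out -2 from the v-terms]
= -2(v^2 - 10·v + 25 - 25) - 15    [add and subtract 25 inside the bracket]
= -2(v - 5)^2 + 50 - 15    [perfect-square identity]
= -2(v - 5)^2 + 35    [combine constants]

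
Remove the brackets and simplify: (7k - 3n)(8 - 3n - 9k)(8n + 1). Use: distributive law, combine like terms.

(7k - 3n)(8 - 3n - 9k)(8n + 1)
= (56k - 21kn - 63k^2 - 24n + 9n^2 + 27kn)(8n + 1)    [distributive law]
= (56k + 6kn - 63k^2 - 24n + 9n^2)(8n + 1)    [combine like terms]
= 448kn + 56k + 48kn^2 + 6kn - 504k^2n - 63k^2 - 192n^2 - 24n + 72n^3 + 9n^2    [distributive law]
= 454kn + 56k + 48kn^2 - 504k^2n - 63k^2 - 183n^2 - 24n + 72n^3    [combine like terms]

454kn + 56k + 48kn^2 - 504k^2n - 63k^2 - 183n^2 - 24n + 72n^3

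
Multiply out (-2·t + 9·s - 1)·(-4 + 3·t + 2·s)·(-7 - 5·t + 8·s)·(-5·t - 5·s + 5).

360·t^2 - 870·s·t - 135·t + 65·t^3 - 1245·s·t^2 + 2275·s^2·t - 150·t^4 + 665·s·t^3 + 345·s^2·t^2 - 1190·s^3·t - 3640·s^2 + 1630·s + 2870·s^3 - 720·s^4 - 140

(-2·t + 9·s - 1)·(-4 + 3·t + 2·s)·(-7 - 5·t + 8·s)·(-5·t - 5·s + 5)
= (8·t - 6·t^2 - 4·s·t - 36·s + 27·s·t + 18·s^2 + 4 - 3·t - 2·s)·(-7 - 5·t + 8·s)·(-5·t - 5·s + 5)    [distributive law]
= (5·t - 6·t^2 + 23·s·t - 38·s + 18·s^2 + 4)·(-7 - 5·t + 8·s)·(-5·t - 5·s + 5)    [combine like terms]
= (-35·t - 25·t^2 + 40·s·t + 42·t^2 + 30·t^3 - 48·s·t^2 - 161·s·t - 115·s·t^2 + 184·s^2·t + 266·s + 190·s·t - 304·s^2 - 126·s^2 - 90·s^2·t + 144·s^3 - 28 - 20·t + 32·s)·(-5·t - 5·s + 5)    [distributive law]
= (-55·t + 17·t^2 + 69·s·t + 30·t^3 - 163·s·t^2 + 94·s^2·t + 298·s - 430·s^2 + 144·s^3 - 28)·(-5·t - 5·s + 5)    [combine like terms]
= 275·t^2 + 275·s·t - 275·t - 85·t^3 - 85·s·t^2 + 85·t^2 - 345·s·t^2 - 345·s^2·t + 345·s·t - 150·t^4 - 150·s·t^3 + 150·t^3 + 815·s·t^3 + 815·s^2·t^2 - 815·s·t^2 - 470·s^2·t^2 - 470·s^3·t + 470·s^2·t - 1490·s·t - 1490·s^2 + 1490·s + 2150·s^2·t + 2150·s^3 - 2150·s^2 - 720·s^3·t - 720·s^4 + 720·s^3 + 140·t + 140·s - 140    [distributive law]
= 360·t^2 - 870·s·t - 135·t + 65·t^3 - 1245·s·t^2 + 2275·s^2·t - 150·t^4 + 665·s·t^3 + 345·s^2·t^2 - 1190·s^3·t - 3640·s^2 + 1630·s + 2870·s^3 - 720·s^4 - 140    [combine like terms]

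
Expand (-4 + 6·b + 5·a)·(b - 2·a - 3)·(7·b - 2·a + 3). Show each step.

-136·b^2 - 26·a·b + 18·b - 16·a^2 - 45·a + 36 + 42·b^3 - 61·a·b^2 - 56·a^2·b + 20·a^3

(-4 + 6·b + 5·a)·(b - 2·a - 3)·(7·b - 2·a + 3)
= (-4·b + 8·a + 12 + 6·b^2 - 12·a·b - 18·b + 5·a·b - 10·a^2 - 15·a)·(7·b - 2·a + 3)    [distributive law]
= (-22·b - 7·a + 12 + 6·b^2 - 7·a·b - 10·a^2)·(7·b - 2·a + 3)    [combine like terms]
= -154·b^2 + 44·a·b - 66·b - 49·a·b + 14·a^2 - 21·a + 84·b - 24·a + 36 + 42·b^3 - 12·a·b^2 + 18·b^2 - 49·a·b^2 + 14·a^2·b - 21·a·b - 70·a^2·b + 20·a^3 - 30·a^2    [distributive law]
= -136·b^2 - 26·a·b + 18·b - 16·a^2 - 45·a + 36 + 42·b^3 - 61·a·b^2 - 56·a^2·b + 20·a^3    [combine like terms]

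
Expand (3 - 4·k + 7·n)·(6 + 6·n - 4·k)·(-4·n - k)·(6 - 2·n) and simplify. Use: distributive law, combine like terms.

-432·n - 1296·n² - 108·k + 540·k·n - 528·n³ + 828·k·n² + 216·k² - 144·k²·n - 332·k·n³ + 24·k²·n² - 96·k³ + 32·k³·n + 336·n⁴

(3 - 4·k + 7·n)·(6 + 6·n - 4·k)·(-4·n - k)·(6 - 2·n)
= (18 + 18·n - 12·k - 24·k - 24·k·n + 16·k² + 42·n + 42·n² - 28·k·n)·(-4·n - k)·(6 - 2·n)    [distributive law]
= (18 + 60·n - 36·k - 52·k·n + 16·k² + 42·n²)·(-4·n - k)·(6 - 2·n)    [combine like terms]
= (-72·n - 18·k - 240·n² - 60·k·n + 144·k·n + 36·k² + 208·k·n² + 52·k²·n - 64·k²·n - 16·k³ - 168·n³ - 42·k·n²)·(6 - 2·n)    [distributive law]
= (-72·n - 18·k - 240·n² + 84·k·n + 36·k² + 166·k·n² - 12·k²·n - 16·k³ - 168·n³)·(6 - 2·n)    [combine like terms]
= -432·n + 144·n² - 108·k + 36·k·n - 1440·n² + 480·n³ + 504·k·n - 168·k·n² + 216·k² - 72·k²·n + 996·k·n² - 332·k·n³ - 72·k²·n + 24·k²·n² - 96·k³ + 32·k³·n - 1008·n³ + 336·n⁴    [distributive law]
= -432·n - 1296·n² - 108·k + 540·k·n - 528·n³ + 828·k·n² + 216·k² - 144·k²·n - 332·k·n³ + 24·k²·n² - 96·k³ + 32·k³·n + 336·n⁴    [combine like terms]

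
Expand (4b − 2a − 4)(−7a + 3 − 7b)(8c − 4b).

(4b − 2a − 4)(−7a + 3 − 7b)(8c − 4b)
= (−28ab + 12b − 28b^2 + 14a^2 − 6a + 14ab + 28a − 12 + 28b)(8c − 4b)    [distributive law]
= (−14ab + 40b − 28b^2 + 14a^2 + 22a − 12)(8c − 4b)    [combine like terms]
= −112abc + 56ab^2 + 320bc − 160b^2 − 224b^2c + 112b^3 + 112a^2c − 56a^2b + 176ac − 88ab − 96c + 48b    [distributive law]

−112abc + 56ab^2 + 320bc − 160b^2 − 224b^2c + 112b^3 + 112a^2c − 56a^2b + 176ac − 88ab − 96c + 48b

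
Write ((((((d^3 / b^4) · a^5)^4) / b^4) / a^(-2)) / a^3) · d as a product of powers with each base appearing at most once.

a^19·b^(-20)·d^13

((((((d^3 / b^4) · a^5)^4) / b^4) / a^(-2)) / a^3) · d
= ((((((d^3 / b^4)^4) · ((a^5)^4)) / b^4) / a^(-2)) / a^3) · d    [power of a product]
= (((((((d^3)^4) / ((b^4)^4)) · ((a^5)^4)) / b^4) / a^(-2)) / a^3) · d    [power of a quotient]
= (((((d^12 / ((b^4)^4)) · ((a^5)^4)) / b^4) / a^(-2)) / a^3) · d    [power of a power]
= (((((d^12 / b^16) · ((a^5)^4)) / b^4) / a^(-2)) / a^3) · d    [power of a power]
= (((((d^12 / b^16) · a^20) / b^4) / a^(-2)) / a^3) · d    [power of a power]
= a^19·b^(-20)·d^13    [quotient of powers; product of powers]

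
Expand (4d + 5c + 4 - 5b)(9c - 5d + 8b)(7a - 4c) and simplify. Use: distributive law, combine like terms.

(4d + 5c + 4 - 5b)(9c - 5d + 8b)(7a - 4c)
= (36cd - 20d² + 32bd + 45c² - 25cd + 40bc + 36c - 20d + 32b - 45bc + 25bd - 40b²)(7a - 4c)    [distributive law]
= (11cd - 20d² + 57bd + 45c² - 5bc + 36c - 20d + 32b - 40b²)(7a - 4c)    [combine like terms]
= 77acd - 44c²d - 140ad² + 80cd² + 399abd - 228bcd + 315ac² - 180c³ - 35abc + 20bc² + 252ac - 144c² - 140ad + 80cd + 224ab - 128bc - 280ab² + 160b²c    [distributive law]

77acd - 44c²d - 140ad² + 80cd² + 399abd - 228bcd + 315ac² - 180c³ - 35abc + 20bc² + 252ac - 144c² - 140ad + 80cd + 224ab - 128bc - 280ab² + 160b²c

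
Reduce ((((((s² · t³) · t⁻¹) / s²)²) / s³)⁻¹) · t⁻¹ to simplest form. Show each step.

s³t⁻⁵

((((((s² · t³) · t⁻¹) / s²)²) / s³)⁻¹) · t⁻¹
= ((((((s² · t³) · t⁻¹) / s²)²)⁻¹) / ((s³)⁻¹)) · t⁻¹    [power of a quotient]
= (((((s² · t³) · t⁻¹) / s²)⁻²) / ((s³)⁻¹)) · t⁻¹    [power of a power]
= (((((s² · t³) · t⁻¹)⁻²) / ((s²)⁻²)) / ((s³)⁻¹)) · t⁻¹    [power of a quotient]
= (((((s² · t³)⁻²) · ((t⁻¹)⁻²)) / ((s²)⁻²)) / ((s³)⁻¹)) · t⁻¹    [power of a product]
= ((((((s²)⁻²) · ((t³)⁻²)) · ((t⁻¹)⁻²)) / ((s²)⁻²)) / ((s³)⁻¹)) · t⁻¹    [power of a product]
= ((((s⁻⁴ · ((t³)⁻²)) · ((t⁻¹)⁻²)) / ((s²)⁻²)) / ((s³)⁻¹)) · t⁻¹    [power of a power]
= ((((s⁻⁴ · t⁻⁶) · ((t⁻¹)⁻²)) / ((s²)⁻²)) / ((s³)⁻¹)) · t⁻¹    [power of a power]
= ((((s⁻⁴ · t⁻⁶) · t²) / ((s²)⁻²)) / ((s³)⁻¹)) · t⁻¹    [power of a power]
= ((((s⁻⁴ · t⁻⁶) · t²) / s⁻⁴) / ((s³)⁻¹)) · t⁻¹    [power of a power]
= ((((s⁻⁴ · t⁻⁶) · t²) / s⁻⁴) / s⁻³) · t⁻¹    [power of a power]
= s³t⁻⁵    [quotient of powers; product of powers]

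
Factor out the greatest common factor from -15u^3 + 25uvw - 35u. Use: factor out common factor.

-15u^3 + 25uvw - 35u
= 5(-3u^3 + 5uvw - 7u)    [factor out 5]
= 5u(-3u^2 + 5vw - 7)    [factor out u]

5u(-3u^2 + 5vw - 7)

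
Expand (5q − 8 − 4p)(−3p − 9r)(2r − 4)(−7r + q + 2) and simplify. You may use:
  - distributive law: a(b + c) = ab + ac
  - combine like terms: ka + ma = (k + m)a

282pqr^2 − 30pq^2r − 576pqr + 60pq^2 + 24pq + 630qr^3 − 90q^2r^2 − 1296qr^2 + 180q^2r + 72qr + 816pr^2 + 480pr − 192p − 1008r^3 + 2304r^2 − 576r − 168p^2r^2 + 24p^2qr + 384p^2r − 48p^2q − 96p^2 − 504pr^3

(5q − 8 − 4p)(−3p − 9r)(2r − 4)(−7r + q + 2)
= (−15pq − 45qr + 24p + 72r + 12p^2 + 36pr)(2r − 4)(−7r + q + 2)    [distributive law]
= (−30pqr + 60pq − 90qr^2 + 180qr + 48pr − 96p + 144r^2 − 288r + 24p^2r − 48p^2 + 72pr^2 − 144pr)(−7r + q + 2)    [distributive law]
= (−30pqr + 60pq − 90qr^2 + 180qr − 96pr − 96p + 144r^2 − 288r + 24p^2r − 48p^2 + 72pr^2)(−7r + q + 2)    [combine like terms]
= 210pqr^2 − 30pq^2r − 60pqr − 420pqr + 60pq^2 + 120pq + 630qr^3 − 90q^2r^2 − 180qr^2 − 1260qr^2 + 180q^2r + 360qr + 672pr^2 − 96pqr − 192pr + 672pr − 96pq − 192p − 1008r^3 + 144qr^2 + 288r^2 + 2016r^2 − 288qr − 576r − 168p^2r^2 + 24p^2qr + 48p^2r + 336p^2r − 48p^2q − 96p^2 − 504pr^3 + 72pqr^2 + 144pr^2    [distributive law]
= 282pqr^2 − 30pq^2r − 576pqr + 60pq^2 + 24pq + 630qr^3 − 90q^2r^2 − 1296qr^2 + 180q^2r + 72qr + 816pr^2 + 480pr − 192p − 1008r^3 + 2304r^2 − 576r − 168p^2r^2 + 24p^2qr + 384p^2r − 48p^2q − 96p^2 − 504pr^3    [combine like terms]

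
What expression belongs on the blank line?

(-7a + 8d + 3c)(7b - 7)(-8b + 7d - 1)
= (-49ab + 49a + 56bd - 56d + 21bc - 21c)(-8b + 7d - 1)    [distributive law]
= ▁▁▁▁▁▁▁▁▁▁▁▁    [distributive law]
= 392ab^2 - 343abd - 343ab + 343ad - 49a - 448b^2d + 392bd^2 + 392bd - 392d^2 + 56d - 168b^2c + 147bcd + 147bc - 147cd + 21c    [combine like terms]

After distributive law, the bracketed line is:

392ab^2 - 343abd + 49ab - 392ab + 343ad - 49a - 448b^2d + 392bd^2 - 56bd + 448bd - 392d^2 + 56d - 168b^2c + 147bcd - 21bc + 168bc - 147cd + 21c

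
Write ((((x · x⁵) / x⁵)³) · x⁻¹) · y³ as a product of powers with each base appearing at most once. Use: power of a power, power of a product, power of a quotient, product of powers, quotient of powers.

x²y³

((((x · x⁵) / x⁵)³) · x⁻¹) · y³
= ((((x · x⁵)³) / ((x⁵)³)) · x⁻¹) · y³    [power of a quotient]
= ((((x³) · ((x⁵)³)) / ((x⁵)³)) · x⁻¹) · y³    [power of a product]
= (((x³ · x¹⁵) / ((x⁵)³)) · x⁻¹) · y³    [power of a power]
= ((x¹⁸ / ((x⁵)³)) · x⁻¹) · y³    [product of powers]
= ((x¹⁸ / x¹⁵) · x⁻¹) · y³    [power of a power]
= (x³ · x⁻¹) · y³    [quotient of powers]
= x² · y³    [product of powers]
= x²y³    [rearrange]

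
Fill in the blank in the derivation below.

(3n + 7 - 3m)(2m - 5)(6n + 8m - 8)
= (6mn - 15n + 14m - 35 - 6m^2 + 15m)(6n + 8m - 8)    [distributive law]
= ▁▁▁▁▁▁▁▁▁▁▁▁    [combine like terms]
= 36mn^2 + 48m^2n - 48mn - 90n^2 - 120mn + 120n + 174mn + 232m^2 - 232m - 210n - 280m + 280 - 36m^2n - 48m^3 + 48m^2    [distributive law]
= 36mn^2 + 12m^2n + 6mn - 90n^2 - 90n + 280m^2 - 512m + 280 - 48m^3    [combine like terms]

After combine like terms, the bracketed line is:

(6mn - 15n + 29m - 35 - 6m^2)(6n + 8m - 8)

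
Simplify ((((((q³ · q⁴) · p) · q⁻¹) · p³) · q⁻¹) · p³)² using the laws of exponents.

p¹⁴·q¹⁰

((((((q³ · q⁴) · p) · q⁻¹) · p³) · q⁻¹) · p³)²
= ((((((q³ · q⁴) · p) · q⁻¹) · p³) · q⁻¹)²) · ((p³)²)    [power of a product]
= ((((((q³ · q⁴) · p) · q⁻¹) · p³)²) · ((q⁻¹)²)) · ((p³)²)    [power of a product]
= ((((((q³ · q⁴) · p) · q⁻¹)²) · ((p³)²)) · ((q⁻¹)²)) · ((p³)²)    [power of a product]
= ((((((q³ · q⁴) · p)²) · ((q⁻¹)²)) · ((p³)²)) · ((q⁻¹)²)) · ((p³)²)    [power of a product]
= ((((((q³ · q⁴)²) · (p²)) · ((q⁻¹)²)) · ((p³)²)) · ((q⁻¹)²)) · ((p³)²)    [power of a product]
= (((((((q³)²) · ((q⁴)²)) · (p²)) · ((q⁻¹)²)) · ((p³)²)) · ((q⁻¹)²)) · ((p³)²)    [power of a product]
= (((((q⁶ · ((q⁴)²)) · (p²)) · ((q⁻¹)²)) · ((p³)²)) · ((q⁻¹)²)) · ((p³)²)    [power of a power]
= (((((q⁶ · q⁸) · (p²)) · ((q⁻¹)²)) · ((p³)²)) · ((q⁻¹)²)) · ((p³)²)    [power of a power]
= ((((q¹⁴ · (p²)) · ((q⁻¹)²)) · ((p³)²)) · ((q⁻¹)²)) · ((p³)²)    [product of powers]
= ((((q¹⁴ · p²) · q⁻²) · ((p³)²)) · ((q⁻¹)²)) · ((p³)²)    [power of a power]
= ((((q¹⁴ · p²) · q⁻²) · p⁶) · ((q⁻¹)²)) · ((p³)²)    [power of a power]
= ((((q¹⁴ · p²) · q⁻²) · p⁶) · q⁻²) · ((p³)²)    [power of a power]
= ((((q¹⁴ · p²) · q⁻²) · p⁶) · q⁻²) · p⁶    [power of a power]
= p¹⁴·q¹⁰    [product of powers]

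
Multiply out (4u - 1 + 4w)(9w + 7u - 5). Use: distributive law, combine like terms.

64uw + 28u² - 27u - 29w + 5 + 36w²

(4u - 1 + 4w)(9w + 7u - 5)
= 36uw + 28u² - 20u - 9w - 7u + 5 + 36w² + 28uw - 20w    [distributive law]
= 64uw + 28u² - 27u - 29w + 5 + 36w²    [combine like terms]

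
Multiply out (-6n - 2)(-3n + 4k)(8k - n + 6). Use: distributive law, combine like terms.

(-6n - 2)(-3n + 4k)(8k - n + 6)
= (18n^2 - 24kn + 6n - 8k)(8k - n + 6)    [distributive law]
= 144kn^2 - 18n^3 + 108n^2 - 192k^2n + 24kn^2 - 144kn + 48kn - 6n^2 + 36n - 64k^2 + 8kn - 48k    [distributive law]
= 168kn^2 - 18n^3 + 102n^2 - 192k^2n - 88kn + 36n - 64k^2 - 48k    [combine like terms]

168kn^2 - 18n^3 + 102n^2 - 192k^2n - 88kn + 36n - 64k^2 - 48k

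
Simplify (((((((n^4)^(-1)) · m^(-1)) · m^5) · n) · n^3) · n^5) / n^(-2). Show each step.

(((((((n^4)^(-1)) · m^(-1)) · m^5) · n) · n^3) · n^5) / n^(-2)
= (((((n^(-4) · m^(-1)) · m^5) · n) · n^3) · n^5) / n^(-2)    [power of a power]
= m^4n^7    [quotient of powers; product of powers]

m^4n^7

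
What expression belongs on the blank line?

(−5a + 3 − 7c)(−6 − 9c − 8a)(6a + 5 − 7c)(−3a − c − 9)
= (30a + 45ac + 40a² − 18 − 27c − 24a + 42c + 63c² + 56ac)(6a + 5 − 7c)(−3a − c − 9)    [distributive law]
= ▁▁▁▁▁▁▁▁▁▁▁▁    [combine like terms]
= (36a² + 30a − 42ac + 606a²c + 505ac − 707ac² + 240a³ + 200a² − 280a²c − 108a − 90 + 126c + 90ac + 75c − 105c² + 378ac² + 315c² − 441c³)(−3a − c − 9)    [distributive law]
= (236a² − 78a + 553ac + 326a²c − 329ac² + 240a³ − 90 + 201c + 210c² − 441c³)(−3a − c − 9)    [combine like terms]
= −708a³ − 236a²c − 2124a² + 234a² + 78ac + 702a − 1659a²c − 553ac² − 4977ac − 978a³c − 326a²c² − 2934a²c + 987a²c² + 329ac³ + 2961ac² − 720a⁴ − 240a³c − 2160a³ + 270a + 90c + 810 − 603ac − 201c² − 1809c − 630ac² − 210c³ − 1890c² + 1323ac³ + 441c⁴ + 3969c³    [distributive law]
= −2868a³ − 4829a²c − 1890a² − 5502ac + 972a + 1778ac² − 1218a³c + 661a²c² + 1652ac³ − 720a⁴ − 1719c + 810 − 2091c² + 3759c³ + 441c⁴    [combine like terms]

Applying combine like terms to the line above:

(6a + 101ac + 40a² − 18 + 15c + 63c²)(6a + 5 − 7c)(−3a − c − 9)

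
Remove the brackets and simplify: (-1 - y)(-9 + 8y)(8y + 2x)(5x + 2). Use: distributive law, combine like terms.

364xy + 144y + 90x² + 36x + 8xy² + 16y² + 10x²y - 320xy³ - 128y³ - 80x²y²

(-1 - y)(-9 + 8y)(8y + 2x)(5x + 2)
= (9 - 8y + 9y - 8y²)(8y + 2x)(5x + 2)    [distributive law]
= (9 + y - 8y²)(8y + 2x)(5x + 2)    [combine like terms]
= (72y + 18x + 8y² + 2xy - 64y³ - 16xy²)(5x + 2)    [distributive law]
= 360xy + 144y + 90x² + 36x + 40xy² + 16y² + 10x²y + 4xy - 320xy³ - 128y³ - 80x²y² - 32xy²    [distributive law]
= 364xy + 144y + 90x² + 36x + 8xy² + 16y² + 10x²y - 320xy³ - 128y³ - 80x²y²    [combine like terms]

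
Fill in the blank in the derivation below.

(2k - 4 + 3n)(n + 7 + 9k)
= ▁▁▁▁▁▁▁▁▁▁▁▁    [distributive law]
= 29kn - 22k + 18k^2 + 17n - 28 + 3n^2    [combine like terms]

After distributive law, the bracketed line is:

2kn + 14k + 18k^2 - 4n - 28 - 36k + 3n^2 + 21n + 27kn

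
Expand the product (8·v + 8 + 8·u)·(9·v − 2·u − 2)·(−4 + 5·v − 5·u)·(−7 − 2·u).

(8·v + 8 + 8·u)·(9·v − 2·u − 2)·(−4 + 5·v − 5·u)·(−7 − 2·u)
= (72·v² − 16·u·v − 16·v + 72·v − 16·u − 16 + 72·u·v − 16·u² − 16·u)·(−4 + 5·v − 5·u)·(−7 − 2·u)    [distributive law]
= (72·v² + 56·u·v + 56·v − 32·u − 16 − 16·u²)·(−4 + 5·v − 5·u)·(−7 − 2·u)    [combine like terms]
= (−288·v² + 360·v³ − 360·u·v² − 224·u·v + 280·u·v² − 280·u²·v − 224·v + 280·v² − 280·u·v + 128·u − 160·u·v + 160·u² + 64 − 80·v + 80·u + 64·u² − 80·u²·v + 80·u³)·(−7 − 2·u)    [distributive law]
= (−8·v² + 360·v³ − 80·u·v² − 664·u·v − 360·u²·v − 304·v + 208·u + 224·u² + 64 + 80·u³)·(−7 − 2·u)    [combine like terms]
= 56·v² + 16·u·v² − 2520·v³ − 720·u·v³ + 560·u·v² + 160·u²·v² + 4648·u·v + 1328·u²·v + 2520·u²·v + 720·u³·v + 2128·v + 608·u·v − 1456·u − 416·u² − 1568·u² − 448·u³ − 448 − 128·u − 560·u³ − 160·u⁴    [distributive law]
= 56·v² + 576·u·v² − 2520·v³ − 720·u·v³ + 160·u²·v² + 5256·u·v + 3848·u²·v + 720·u³·v + 2128·v − 1584·u − 1984·u² − 1008·u³ − 448 − 160·u⁴    [combine like terms]

56·v² + 576·u·v² − 2520·v³ − 720·u·v³ + 160·u²·v² + 5256·u·v + 3848·u²·v + 720·u³·v + 2128·v − 1584·u − 1984·u² − 1008·u³ − 448 − 160·u⁴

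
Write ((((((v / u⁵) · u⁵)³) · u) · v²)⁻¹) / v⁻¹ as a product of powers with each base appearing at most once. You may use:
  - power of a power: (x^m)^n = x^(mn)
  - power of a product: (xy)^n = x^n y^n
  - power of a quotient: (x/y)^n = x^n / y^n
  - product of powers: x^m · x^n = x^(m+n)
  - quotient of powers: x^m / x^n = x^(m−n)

u⁻¹v⁻⁴

((((((v / u⁵) · u⁵)³) · u) · v²)⁻¹) / v⁻¹
= ((((((v / u⁵) · u⁵)³) · u)⁻¹) · ((v²)⁻¹)) / v⁻¹    [power of a product]
= ((((((v / u⁵) · u⁵)³)⁻¹) · (u⁻¹)) · ((v²)⁻¹)) / v⁻¹    [power of a product]
= (((((v / u⁵) · u⁵)⁻³) · (u⁻¹)) · ((v²)⁻¹)) / v⁻¹    [power of a power]
= (((((v / u⁵)⁻³) · ((u⁵)⁻³)) · (u⁻¹)) · ((v²)⁻¹)) / v⁻¹    [power of a product]
= (((((v⁻³) / ((u⁵)⁻³)) · ((u⁵)⁻³)) · (u⁻¹)) · ((v²)⁻¹)) / v⁻¹    [power of a quotient]
= ((((v⁻³ / u⁻¹⁵) · ((u⁵)⁻³)) · (u⁻¹)) · ((v²)⁻¹)) / v⁻¹    [power of a power]
= ((((v⁻³ / u⁻¹⁵) · u⁻¹⁵) · (u⁻¹)) · ((v²)⁻¹)) / v⁻¹    [power of a power]
= ((((v⁻³ / u⁻¹⁵) · u⁻¹⁵) · u⁻¹) · v⁻²) / v⁻¹    [power of a power]
= u⁻¹v⁻⁴    [quotient of powers; product of powers]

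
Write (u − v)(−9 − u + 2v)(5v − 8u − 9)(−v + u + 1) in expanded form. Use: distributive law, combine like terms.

238uv² − 254u²v − 306uv + 89u³ + 162u² + 81u + 60u²v² − 37u³v + 8u⁴ − 41uv³ − 73v³ + 144v² − 81v + 10v⁴

(u − v)(−9 − u + 2v)(5v − 8u − 9)(−v + u + 1)
= (−9u − u² + 2uv + 9v + uv − 2v²)(5v − 8u − 9)(−v + u + 1)    [distributive law]
= (−9u − u² + 3uv + 9v − 2v²)(5v − 8u − 9)(−v + u + 1)    [combine like terms]
= (−45uv + 72u² + 81u − 5u²v + 8u³ + 9u² + 15uv² − 24u²v − 27uv + 45v² − 72uv − 81v − 10v³ + 16uv² + 18v²)(−v + u + 1)    [distributive law]
= (−144uv + 81u² + 81u − 29u²v + 8u³ + 31uv² + 63v² − 81v − 10v³)(−v + u + 1)    [combine like terms]
= 144uv² − 144u²v − 144uv − 81u²v + 81u³ + 81u² − 81uv + 81u² + 81u + 29u²v² − 29u³v − 29u²v − 8u³v + 8u⁴ + 8u³ − 31uv³ + 31u²v² + 31uv² − 63v³ + 63uv² + 63v² + 81v² − 81uv − 81v + 10v⁴ − 10uv³ − 10v³    [distributive law]
= 238uv² − 254u²v − 306uv + 89u³ + 162u² + 81u + 60u²v² − 37u³v + 8u⁴ − 41uv³ − 73v³ + 144v² − 81v + 10v⁴    [combine like terms]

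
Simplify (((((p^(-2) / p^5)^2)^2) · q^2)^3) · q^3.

(((((p^(-2) / p^5)^2)^2) · q^2)^3) · q^3
= (((((p^(-2) / p^5)^2)^2)^3) · ((q^2)^3)) · q^3    [power of a product]
= ((((p^(-2) / p^5)^2)^6) · ((q^2)^3)) · q^3    [power of a power]
= (((p^(-2) / p^5)^12) · ((q^2)^3)) · q^3    [power of a power]
= ((((p^(-2))^12) / ((p^5)^12)) · ((q^2)^3)) · q^3    [power of a quotient]
= ((p^(-24) / ((p^5)^12)) · ((q^2)^3)) · q^3    [power of a power]
= ((p^(-24) / p^60) · ((q^2)^3)) · q^3    [power of a power]
= (p^(-84) · ((q^2)^3)) · q^3    [quotient of powers]
= (p^(-84) · q^6) · q^3    [power of a power]
= p^(-84)q^9    [product of powers]

p^(-84)q^9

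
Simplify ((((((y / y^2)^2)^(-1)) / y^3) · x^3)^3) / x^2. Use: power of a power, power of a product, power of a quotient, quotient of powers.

x^7y^(-3)

((((((y / y^2)^2)^(-1)) / y^3) · x^3)^3) / x^2
= ((((((y / y^2)^2)^(-1)) / y^3)^3) · ((x^3)^3)) / x^2    [power of a product]
= ((((((y / y^2)^2)^(-1))^3) / ((y^3)^3)) · ((x^3)^3)) / x^2    [power of a quotient]
= (((((y / y^2)^2)^(-3)) / ((y^3)^3)) · ((x^3)^3)) / x^2    [power of a power]
= ((((y / y^2)^(-6)) / ((y^3)^3)) · ((x^3)^3)) / x^2    [power of a power]
= ((((y^(-6)) / ((y^2)^(-6))) / ((y^3)^3)) · ((x^3)^3)) / x^2    [power of a quotient]
= (((y^(-6) / y^(-12)) / ((y^3)^3)) · ((x^3)^3)) / x^2    [power of a power]
= ((y^6 / ((y^3)^3)) · ((x^3)^3)) / x^2    [quotient of powers]
= ((y^6 / y^9) · ((x^3)^3)) / x^2    [power of a power]
= (y^(-3) · ((x^3)^3)) / x^2    [quotient of powers]
= (y^(-3) · x^9) / x^2    [power of a power]
= x^7y^(-3)    [quotient of powers]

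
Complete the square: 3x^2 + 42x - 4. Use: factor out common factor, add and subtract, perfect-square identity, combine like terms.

3x^2 + 42x - 4
= 3(x^2 + 14x) - 4    [factor out 3 from the x-terms]
= 3(x^2 + 14x + 49 - 49) - 4    [add and subtract 49 inside the bracket]
= 3(x + 7)^2 - 147 - 4    [perfect-square identity]
= 3(x + 7)^2 - 151    [combine constants]

3(x + 7)^2 - 151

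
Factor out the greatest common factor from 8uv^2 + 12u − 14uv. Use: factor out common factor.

2u(4v^2 + 6 − 7v)

8uv^2 + 12u − 14uv
= 2(4uv^2 + 6u − 7uv)    [factor out 2]
= 2u(4v^2 + 6 − 7v)    [factor out u]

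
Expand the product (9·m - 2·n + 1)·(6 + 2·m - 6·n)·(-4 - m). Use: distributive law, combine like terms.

-230·m - 128·m² - 18·m³ + 250·m·n + 58·m²·n + 72·n - 48·n² - 12·m·n² - 24

(9·m - 2·n + 1)·(6 + 2·m - 6·n)·(-4 - m)
= (54·m + 18·m² - 54·m·n - 12·n - 4·m·n + 12·n² + 6 + 2·m - 6·n)·(-4 - m)    [distributive law]
= (56·m + 18·m² - 58·m·n - 18·n + 12·n² + 6)·(-4 - m)    [combine like terms]
= -224·m - 56·m² - 72·m² - 18·m³ + 232·m·n + 58·m²·n + 72·n + 18·m·n - 48·n² - 12·m·n² - 24 - 6·m    [distributive law]
= -230·m - 128·m² - 18·m³ + 250·m·n + 58·m²·n + 72·n - 48·n² - 12·m·n² - 24    [combine like terms]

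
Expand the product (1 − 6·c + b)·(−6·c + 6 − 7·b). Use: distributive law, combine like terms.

(1 − 6·c + b)·(−6·c + 6 − 7·b)
= −6·c + 6 − 7·b + 36·c² − 36·c + 42·b·c − 6·b·c + 6·b − 7·b²    [distributive law]
= −42·c + 6 − b + 36·c² + 36·b·c − 7·b²    [combine like terms]

−42·c + 6 − b + 36·c² + 36·b·c − 7·b²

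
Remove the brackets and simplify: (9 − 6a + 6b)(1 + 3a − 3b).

9 + 21a − 21b − 18a^2 + 36ab − 18b^2

(9 − 6a + 6b)(1 + 3a − 3b)
= 9 + 27a − 27b − 6a − 18a^2 + 18ab + 6b + 18ab − 18b^2    [distributive law]
= 9 + 21a − 21b − 18a^2 + 36ab − 18b^2    [combine like terms]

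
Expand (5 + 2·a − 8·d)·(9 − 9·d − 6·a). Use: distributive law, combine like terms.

(5 + 2·a − 8·d)·(9 − 9·d − 6·a)
= 45 − 45·d − 30·a + 18·a − 18·a·d − 12·a² − 72·d + 72·d² + 48·a·d    [distributive law]
= 45 − 117·d − 12·a + 30·a·d − 12·a² + 72·d²    [combine like terms]

45 − 117·d − 12·a + 30·a·d − 12·a² + 72·d²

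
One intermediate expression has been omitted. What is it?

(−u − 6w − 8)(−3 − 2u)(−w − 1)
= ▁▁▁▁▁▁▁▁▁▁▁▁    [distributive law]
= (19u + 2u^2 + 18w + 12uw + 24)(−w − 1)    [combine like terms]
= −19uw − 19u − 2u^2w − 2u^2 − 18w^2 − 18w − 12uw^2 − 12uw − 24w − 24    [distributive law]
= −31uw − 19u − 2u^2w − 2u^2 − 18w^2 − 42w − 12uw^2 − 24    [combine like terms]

By distributive law:

(3u + 2u^2 + 18w + 12uw + 24 + 16u)(−w − 1)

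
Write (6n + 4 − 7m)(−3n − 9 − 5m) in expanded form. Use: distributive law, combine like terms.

−18n^2 − 66n − 9mn − 36 + 43m + 35m^2

(6n + 4 − 7m)(−3n − 9 − 5m)
= −18n^2 − 54n − 30mn − 12n − 36 − 20m + 21mn + 63m + 35m^2    [distributive law]
= −18n^2 − 66n − 9mn − 36 + 43m + 35m^2    [combine like terms]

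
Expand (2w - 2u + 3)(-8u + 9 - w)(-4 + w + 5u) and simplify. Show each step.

89uw - 24uw^2 - 54u^2w - 33w + 23w^2 - 2w^3 - 274u^2 + 80u^3 + 303u - 108

(2w - 2u + 3)(-8u + 9 - w)(-4 + w + 5u)
= (-16uw + 18w - 2w^2 + 16u^2 - 18u + 2uw - 24u + 27 - 3w)(-4 + w + 5u)    [distributive law]
= (-14uw + 15w - 2w^2 + 16u^2 - 42u + 27)(-4 + w + 5u)    [combine like terms]
= 56uw - 14uw^2 - 70u^2w - 60w + 15w^2 + 75uw + 8w^2 - 2w^3 - 10uw^2 - 64u^2 + 16u^2w + 80u^3 + 168u - 42uw - 210u^2 - 108 + 27w + 135u    [distributive law]
= 89uw - 24uw^2 - 54u^2w - 33w + 23w^2 - 2w^3 - 274u^2 + 80u^3 + 303u - 108    [combine like terms]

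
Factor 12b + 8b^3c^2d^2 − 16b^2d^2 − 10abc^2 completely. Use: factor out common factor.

2b(6 + 4b^2c^2d^2 − 8bd^2 − 5ac^2)

12b + 8b^3c^2d^2 − 16b^2d^2 − 10abc^2
= 2(6b + 4b^3c^2d^2 − 8b^2d^2 − 5abc^2)    [factor out 2]
= 2b(6 + 4b^2c^2d^2 − 8bd^2 − 5ac^2)    [factor out b]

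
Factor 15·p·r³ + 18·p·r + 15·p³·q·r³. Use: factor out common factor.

3·p·r(5·r² + 6 + 5·p²·q·r²)

15·p·r³ + 18·p·r + 15·p³·q·r³
= 3(5·p·r³ + 6·p·r + 5·p³·q·r³)    [factor out 3]
= 3·p·r(5·r² + 6 + 5·p²·q·r²)    [factor out p·r]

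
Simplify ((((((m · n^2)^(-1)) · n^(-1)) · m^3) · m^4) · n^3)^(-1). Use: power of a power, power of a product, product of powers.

((((((m · n^2)^(-1)) · n^(-1)) · m^3) · m^4) · n^3)^(-1)
= ((((((m · n^2)^(-1)) · n^(-1)) · m^3) · m^4)^(-1)) · ((n^3)^(-1))    [power of a product]
= ((((((m · n^2)^(-1)) · n^(-1)) · m^3)^(-1)) · ((m^4)^(-1))) · ((n^3)^(-1))    [power of a product]
= ((((((m · n^2)^(-1)) · n^(-1))^(-1)) · ((m^3)^(-1))) · ((m^4)^(-1))) · ((n^3)^(-1))    [power of a product]
= ((((((m · n^2)^(-1))^(-1)) · ((n^(-1))^(-1))) · ((m^3)^(-1))) · ((m^4)^(-1))) · ((n^3)^(-1))    [power of a product]
= (((((m · n^2)^1) · ((n^(-1))^(-1))) · ((m^3)^(-1))) · ((m^4)^(-1))) · ((n^3)^(-1))    [power of a power]
= (((((m^1) · ((n^2)^1)) · ((n^(-1))^(-1))) · ((m^3)^(-1))) · ((m^4)^(-1))) · ((n^3)^(-1))    [power of a product]
= ((((m · ((n^2)^1)) · ((n^(-1))^(-1))) · ((m^3)^(-1))) · ((m^4)^(-1))) · ((n^3)^(-1))    [power of a power]
= ((((m · n^2) · ((n^(-1))^(-1))) · ((m^3)^(-1))) · ((m^4)^(-1))) · ((n^3)^(-1))    [power of a power]
= ((((m · n^2) · n) · ((m^3)^(-1))) · ((m^4)^(-1))) · ((n^3)^(-1))    [power of a power]
= ((((m · n^2) · n) · m^(-3)) · ((m^4)^(-1))) · ((n^3)^(-1))    [power of a power]
= ((((m · n^2) · n) · m^(-3)) · m^(-4)) · ((n^3)^(-1))    [power of a power]
= ((((m · n^2) · n) · m^(-3)) · m^(-4)) · n^(-3)    [power of a power]
= m^(-6)    [product of powers]

m^(-6)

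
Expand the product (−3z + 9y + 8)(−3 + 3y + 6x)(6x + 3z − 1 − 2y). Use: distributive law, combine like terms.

216xz + 27z² − 81z − 18yz + 144xyz − 27yz² + 99y²z − 108x²z − 54xz² − 168xy + 51y − 21y² + 54xy² − 54y³ + 324x²y − 192x + 24 + 288x²

(−3z + 9y + 8)(−3 + 3y + 6x)(6x + 3z − 1 − 2y)
= (9z − 9yz − 18xz − 27y + 27y² + 54xy − 24 + 24y + 48x)(6x + 3z − 1 − 2y)    [distributive law]
= (9z − 9yz − 18xz − 3y + 27y² + 54xy − 24 + 48x)(6x + 3z − 1 − 2y)    [combine like terms]
= 54xz + 27z² − 9z − 18yz − 54xyz − 27yz² + 9yz + 18y²z − 108x²z − 54xz² + 18xz + 36xyz − 18xy − 9yz + 3y + 6y² + 162xy² + 81y²z − 27y² − 54y³ + 324x²y + 162xyz − 54xy − 108xy² − 144x − 72z + 24 + 48y + 288x² + 144xz − 48x − 96xy    [distributive law]
= 216xz + 27z² − 81z − 18yz + 144xyz − 27yz² + 99y²z − 108x²z − 54xz² − 168xy + 51y − 21y² + 54xy² − 54y³ + 324x²y − 192x + 24 + 288x²    [combine like terms]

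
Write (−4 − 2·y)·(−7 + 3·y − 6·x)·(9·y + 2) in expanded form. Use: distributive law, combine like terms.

(−4 − 2·y)·(−7 + 3·y − 6·x)·(9·y + 2)
= (28 − 12·y + 24·x + 14·y − 6·y^2 + 12·x·y)·(9·y + 2)    [distributive law]
= (28 + 2·y + 24·x − 6·y^2 + 12·x·y)·(9·y + 2)    [combine like terms]
= 252·y + 56 + 18·y^2 + 4·y + 216·x·y + 48·x − 54·y^3 − 12·y^2 + 108·x·y^2 + 24·x·y    [distributive law]
= 256·y + 56 + 6·y^2 + 240·x·y + 48·x − 54·y^3 + 108·x·y^2    [combine like terms]

256·y + 56 + 6·y^2 + 240·x·y + 48·x − 54·y^3 + 108·x·y^2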